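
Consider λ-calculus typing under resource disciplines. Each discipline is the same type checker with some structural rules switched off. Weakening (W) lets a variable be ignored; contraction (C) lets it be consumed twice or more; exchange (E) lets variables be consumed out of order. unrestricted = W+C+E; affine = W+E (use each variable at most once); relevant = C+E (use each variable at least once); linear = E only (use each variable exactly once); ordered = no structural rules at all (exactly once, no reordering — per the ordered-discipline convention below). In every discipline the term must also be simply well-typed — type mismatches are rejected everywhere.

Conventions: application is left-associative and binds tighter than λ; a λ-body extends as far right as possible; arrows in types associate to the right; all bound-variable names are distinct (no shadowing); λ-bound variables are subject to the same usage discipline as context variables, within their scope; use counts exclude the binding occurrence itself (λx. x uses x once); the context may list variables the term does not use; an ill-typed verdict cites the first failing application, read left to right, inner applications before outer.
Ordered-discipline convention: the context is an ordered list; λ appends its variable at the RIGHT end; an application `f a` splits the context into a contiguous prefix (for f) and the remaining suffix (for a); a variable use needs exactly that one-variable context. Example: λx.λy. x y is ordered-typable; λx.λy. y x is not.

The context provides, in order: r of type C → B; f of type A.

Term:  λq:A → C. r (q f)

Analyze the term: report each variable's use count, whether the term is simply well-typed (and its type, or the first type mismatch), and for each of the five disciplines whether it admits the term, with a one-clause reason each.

usage: r: 1; f: 1; q [bound]: 1
uses in reading order: r, q, f
typing: well-typed — term : (A → C) → B
ordered: ✗ — no contiguous prefix/suffix split fits r, q, f
linear: ✓ — r, f, q: one use apiece
affine: ✓ — no duplicate uses among r, f, q
relevant: ✓ — r, f, q: all used, weakening unneeded
unrestricted: ✓ — simply typable at (A → C) → B; W, C, E all held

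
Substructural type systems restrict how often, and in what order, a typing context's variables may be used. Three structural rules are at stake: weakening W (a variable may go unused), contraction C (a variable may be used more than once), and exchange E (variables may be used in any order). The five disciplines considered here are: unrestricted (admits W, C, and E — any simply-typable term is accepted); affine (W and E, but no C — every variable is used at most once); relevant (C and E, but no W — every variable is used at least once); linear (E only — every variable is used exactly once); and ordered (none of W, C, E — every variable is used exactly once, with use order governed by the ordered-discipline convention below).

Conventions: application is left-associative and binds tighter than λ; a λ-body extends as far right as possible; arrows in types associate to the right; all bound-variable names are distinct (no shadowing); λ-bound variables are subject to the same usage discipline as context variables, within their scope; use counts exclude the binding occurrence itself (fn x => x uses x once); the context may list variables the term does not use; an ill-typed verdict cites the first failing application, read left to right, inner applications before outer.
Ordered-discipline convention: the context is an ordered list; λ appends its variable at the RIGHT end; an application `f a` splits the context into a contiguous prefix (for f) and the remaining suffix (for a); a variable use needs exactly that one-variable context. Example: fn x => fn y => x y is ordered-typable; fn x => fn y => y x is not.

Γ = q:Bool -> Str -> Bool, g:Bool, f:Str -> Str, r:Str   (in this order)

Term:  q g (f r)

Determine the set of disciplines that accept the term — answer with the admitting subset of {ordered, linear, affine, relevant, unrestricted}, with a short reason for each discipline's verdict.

admitting disciplines: ordered, linear, affine, relevant, unrestricted
counts: q: 1, g: 1, f: 1, r: 1
use order (left to right): q, g, f, r
typing: well-typed at Bool
ordered: ✓, single-use (q, g, f, r), ordered derivation ok
linear: ✓, each of q, g, f, r used exactly once
affine: ✓, no duplicate uses among q, g, f, r
relevant: ✓, q, g, f, r: all used, weakening unneeded
unrestricted: ✓, well-typed at Bool; no restrictions here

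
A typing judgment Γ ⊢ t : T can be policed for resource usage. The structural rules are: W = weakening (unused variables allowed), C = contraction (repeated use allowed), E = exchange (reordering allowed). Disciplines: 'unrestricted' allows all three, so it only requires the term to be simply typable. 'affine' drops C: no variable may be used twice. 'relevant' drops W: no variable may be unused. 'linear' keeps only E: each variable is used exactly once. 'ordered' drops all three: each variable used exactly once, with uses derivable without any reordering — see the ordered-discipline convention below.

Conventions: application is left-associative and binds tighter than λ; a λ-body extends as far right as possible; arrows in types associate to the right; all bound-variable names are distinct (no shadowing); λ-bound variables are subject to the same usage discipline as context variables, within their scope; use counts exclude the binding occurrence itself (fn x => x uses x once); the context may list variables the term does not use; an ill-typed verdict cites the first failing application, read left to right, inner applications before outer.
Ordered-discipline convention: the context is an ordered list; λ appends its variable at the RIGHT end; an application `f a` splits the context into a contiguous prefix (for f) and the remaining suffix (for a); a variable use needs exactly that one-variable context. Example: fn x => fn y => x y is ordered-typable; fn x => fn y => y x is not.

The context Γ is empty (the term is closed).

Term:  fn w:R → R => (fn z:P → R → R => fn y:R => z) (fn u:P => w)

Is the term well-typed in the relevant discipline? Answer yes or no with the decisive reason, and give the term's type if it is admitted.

no — unused: y, u — weakening required
counts: w [bound]=1; z [bound]=1; y [bound]=0; u [bound]=0
left-to-right use order: z, w
typing: ✓ — (R → R) → R → P → R → R
per-discipline verdicts: ordered ✗, linear ✗, affine ✓, relevant ✗, unrestricted ✓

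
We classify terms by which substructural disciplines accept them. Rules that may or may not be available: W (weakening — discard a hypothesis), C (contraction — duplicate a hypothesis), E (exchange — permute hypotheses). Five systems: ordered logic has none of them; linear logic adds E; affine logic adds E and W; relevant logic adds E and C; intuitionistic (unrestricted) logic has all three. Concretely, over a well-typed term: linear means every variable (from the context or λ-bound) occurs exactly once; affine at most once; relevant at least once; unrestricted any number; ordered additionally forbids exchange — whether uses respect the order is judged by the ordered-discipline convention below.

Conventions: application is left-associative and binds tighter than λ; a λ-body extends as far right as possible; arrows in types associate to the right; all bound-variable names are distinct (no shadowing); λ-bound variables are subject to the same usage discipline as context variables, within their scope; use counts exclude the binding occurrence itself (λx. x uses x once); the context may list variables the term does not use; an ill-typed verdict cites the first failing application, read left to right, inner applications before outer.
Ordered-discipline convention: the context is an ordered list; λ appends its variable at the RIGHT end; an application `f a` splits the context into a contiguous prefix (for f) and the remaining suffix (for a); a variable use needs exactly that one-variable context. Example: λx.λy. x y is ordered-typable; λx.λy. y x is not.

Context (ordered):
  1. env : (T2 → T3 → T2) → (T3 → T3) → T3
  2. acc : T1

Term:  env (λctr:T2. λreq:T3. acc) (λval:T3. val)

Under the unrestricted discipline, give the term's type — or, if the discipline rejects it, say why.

not well-typed under unrestricted — fails simple typing
variable uses: env ×1, acc ×1, ctr (λ-bound) ×0, req (λ-bound) ×0, val (λ-bound) ×1
order of uses: env, acc, val
typing: ill-typed: argument of type T2 → T3 → T1 where T2 → T3 → T2 is required
all disciplines: ordered ✗ | linear ✗ | affine ✗ | relevant ✗ | unrestricted ✗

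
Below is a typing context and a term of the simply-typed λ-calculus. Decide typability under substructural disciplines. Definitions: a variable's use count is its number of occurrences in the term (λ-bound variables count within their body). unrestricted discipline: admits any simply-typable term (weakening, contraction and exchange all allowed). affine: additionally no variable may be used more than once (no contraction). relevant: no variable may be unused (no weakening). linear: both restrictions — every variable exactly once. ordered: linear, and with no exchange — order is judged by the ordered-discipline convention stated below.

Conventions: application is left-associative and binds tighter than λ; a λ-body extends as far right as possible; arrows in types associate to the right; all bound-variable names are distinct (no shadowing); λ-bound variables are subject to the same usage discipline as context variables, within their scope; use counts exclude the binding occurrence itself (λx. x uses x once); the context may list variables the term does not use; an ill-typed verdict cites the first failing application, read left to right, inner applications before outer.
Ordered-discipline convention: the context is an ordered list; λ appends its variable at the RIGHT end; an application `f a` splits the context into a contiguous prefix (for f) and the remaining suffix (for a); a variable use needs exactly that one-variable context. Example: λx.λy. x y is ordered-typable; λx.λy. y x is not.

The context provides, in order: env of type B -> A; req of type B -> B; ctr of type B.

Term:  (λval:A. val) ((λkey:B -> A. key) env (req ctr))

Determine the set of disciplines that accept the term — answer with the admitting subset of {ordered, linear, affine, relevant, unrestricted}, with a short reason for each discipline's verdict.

admitting disciplines: ordered, linear, affine, relevant, unrestricted
usage: env: 1×, req: 1×, ctr: 1×, val [bound]: 1×, key [bound]: 1×
use order (left to right): val, key, env, req, ctr
typing: well-typed at A
ordered: ✓ — single-use (env, req, ctr, val, key), ordered derivation ok
linear: ✓ — exactly-once usage across env, req, ctr, val, key
affine: ✓ — none of env, req, ctr, val, key used more than once
relevant: ✓ — at least one use each (env, req, ctr, val, key)
unrestricted: ✓ — typability at A is all that's needed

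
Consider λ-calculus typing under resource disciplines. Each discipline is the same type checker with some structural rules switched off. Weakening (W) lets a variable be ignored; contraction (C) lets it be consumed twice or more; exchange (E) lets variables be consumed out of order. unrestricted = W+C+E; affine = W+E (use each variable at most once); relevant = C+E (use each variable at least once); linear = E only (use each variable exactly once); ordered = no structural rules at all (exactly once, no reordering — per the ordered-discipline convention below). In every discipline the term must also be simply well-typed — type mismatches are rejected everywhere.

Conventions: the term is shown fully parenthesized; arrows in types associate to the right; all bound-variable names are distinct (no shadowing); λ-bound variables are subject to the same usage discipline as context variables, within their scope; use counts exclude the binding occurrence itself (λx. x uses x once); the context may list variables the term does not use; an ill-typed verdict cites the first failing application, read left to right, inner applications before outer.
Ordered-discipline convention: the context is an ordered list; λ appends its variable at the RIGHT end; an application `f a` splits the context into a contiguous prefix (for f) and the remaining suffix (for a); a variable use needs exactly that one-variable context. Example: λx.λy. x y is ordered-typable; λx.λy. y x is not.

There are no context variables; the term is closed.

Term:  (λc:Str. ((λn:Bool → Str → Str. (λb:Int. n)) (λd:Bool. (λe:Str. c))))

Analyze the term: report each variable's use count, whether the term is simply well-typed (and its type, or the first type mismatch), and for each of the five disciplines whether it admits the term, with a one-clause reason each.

use counts: c (bound): 1×; n (bound): 1×; b (bound): 0×; d (bound): 0×; e (bound): 0×
left-to-right use order: n, c
typing: ✓ — Str → Int → Bool → Str → Str
ordered: ✗, unused: b, d, e — weakening required
linear: ✗, unused: b, d, e — weakening required
affine: ✓, no duplicate uses among c, n, b, d, e
relevant: ✗, unused: b, d, e — weakening required
unrestricted: ✓, type-checks (Str → Int → Bool → Str → Str) and nothing is barred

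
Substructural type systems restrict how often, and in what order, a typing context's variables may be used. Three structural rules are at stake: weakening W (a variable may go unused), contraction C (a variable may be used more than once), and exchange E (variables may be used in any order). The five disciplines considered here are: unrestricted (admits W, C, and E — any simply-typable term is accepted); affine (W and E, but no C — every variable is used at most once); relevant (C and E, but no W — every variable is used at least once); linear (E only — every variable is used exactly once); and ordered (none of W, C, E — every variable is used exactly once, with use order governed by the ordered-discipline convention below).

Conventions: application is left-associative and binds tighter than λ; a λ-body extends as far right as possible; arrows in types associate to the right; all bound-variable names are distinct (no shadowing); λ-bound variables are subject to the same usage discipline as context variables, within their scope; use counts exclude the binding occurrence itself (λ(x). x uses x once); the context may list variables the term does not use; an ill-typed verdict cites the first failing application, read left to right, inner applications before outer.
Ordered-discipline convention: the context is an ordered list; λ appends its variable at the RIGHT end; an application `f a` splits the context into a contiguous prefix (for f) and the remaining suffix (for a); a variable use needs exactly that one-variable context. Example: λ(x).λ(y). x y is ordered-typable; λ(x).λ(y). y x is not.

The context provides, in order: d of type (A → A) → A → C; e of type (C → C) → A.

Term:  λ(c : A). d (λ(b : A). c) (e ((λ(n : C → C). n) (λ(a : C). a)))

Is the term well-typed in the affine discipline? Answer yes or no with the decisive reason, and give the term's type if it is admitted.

yes — at most one use each (d, e, c, b, n, a); term : A → C
usage: d=1; e=1; c [bound]=1; b [bound]=0; n [bound]=1; a [bound]=1
uses in reading order: d, c, e, n, a
typing: well-typed — term : A → C
all disciplines: ordered ✗, linear ✗, affine ✓, relevant ✗, unrestricted ✓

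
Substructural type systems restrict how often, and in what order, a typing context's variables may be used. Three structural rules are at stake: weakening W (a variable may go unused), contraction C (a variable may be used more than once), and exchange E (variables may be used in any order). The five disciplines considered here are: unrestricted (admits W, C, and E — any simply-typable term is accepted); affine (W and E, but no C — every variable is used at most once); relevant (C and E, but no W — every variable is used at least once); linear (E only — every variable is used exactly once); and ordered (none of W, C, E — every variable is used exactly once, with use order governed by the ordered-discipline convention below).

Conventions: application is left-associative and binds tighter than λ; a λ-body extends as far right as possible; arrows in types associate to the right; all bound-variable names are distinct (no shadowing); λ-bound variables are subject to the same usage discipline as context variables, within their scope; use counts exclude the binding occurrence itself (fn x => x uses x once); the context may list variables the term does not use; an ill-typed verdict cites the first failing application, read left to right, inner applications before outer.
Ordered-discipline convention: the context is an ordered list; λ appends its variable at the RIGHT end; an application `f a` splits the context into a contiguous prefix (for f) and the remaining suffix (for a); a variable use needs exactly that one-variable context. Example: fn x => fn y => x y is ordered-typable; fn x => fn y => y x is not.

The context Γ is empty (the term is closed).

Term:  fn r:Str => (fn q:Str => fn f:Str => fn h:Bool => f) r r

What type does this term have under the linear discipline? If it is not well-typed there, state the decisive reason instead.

not well-typed under linear — needs contraction — r ×2; needs weakening: q, h unused
variable uses: r (bound)=2; q (bound)=0; f (bound)=1; h (bound)=0
left-to-right use order: f, r, r
typing: well-typed — term : Str -> Bool -> Str
across the five disciplines: ordered ✗ | linear ✗ | affine ✗ | relevant ✗ | unrestricted ✓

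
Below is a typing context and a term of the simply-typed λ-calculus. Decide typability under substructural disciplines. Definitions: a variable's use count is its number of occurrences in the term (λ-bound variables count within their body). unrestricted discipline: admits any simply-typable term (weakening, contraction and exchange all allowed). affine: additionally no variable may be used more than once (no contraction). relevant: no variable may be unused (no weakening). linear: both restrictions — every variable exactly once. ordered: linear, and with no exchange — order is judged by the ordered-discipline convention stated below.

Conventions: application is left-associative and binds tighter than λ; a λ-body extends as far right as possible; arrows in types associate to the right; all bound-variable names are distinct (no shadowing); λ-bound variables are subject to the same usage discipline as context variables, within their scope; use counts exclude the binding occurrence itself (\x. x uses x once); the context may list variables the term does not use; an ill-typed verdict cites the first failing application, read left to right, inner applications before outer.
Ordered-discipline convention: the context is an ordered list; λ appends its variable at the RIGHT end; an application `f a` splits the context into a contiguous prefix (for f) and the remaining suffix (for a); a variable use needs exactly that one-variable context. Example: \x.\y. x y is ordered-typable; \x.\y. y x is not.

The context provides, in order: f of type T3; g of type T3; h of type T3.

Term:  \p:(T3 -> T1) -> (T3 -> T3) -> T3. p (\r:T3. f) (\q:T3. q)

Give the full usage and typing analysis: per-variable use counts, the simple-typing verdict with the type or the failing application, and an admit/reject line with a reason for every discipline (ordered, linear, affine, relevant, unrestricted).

usage: f=1; g=0; h=0; p [bound]=1; r [bound]=0; q [bound]=1
order of uses: p, f, q
typing: ill-typed: argument of type T3 -> T3 where T3 -> T1 is required
ordered: ✗, not simply typable
linear: ✗, fails simple typing
affine: ✗, a type mismatch blocks all five
relevant: ✗, the type mismatch rejects it
unrestricted: ✗, not simply typable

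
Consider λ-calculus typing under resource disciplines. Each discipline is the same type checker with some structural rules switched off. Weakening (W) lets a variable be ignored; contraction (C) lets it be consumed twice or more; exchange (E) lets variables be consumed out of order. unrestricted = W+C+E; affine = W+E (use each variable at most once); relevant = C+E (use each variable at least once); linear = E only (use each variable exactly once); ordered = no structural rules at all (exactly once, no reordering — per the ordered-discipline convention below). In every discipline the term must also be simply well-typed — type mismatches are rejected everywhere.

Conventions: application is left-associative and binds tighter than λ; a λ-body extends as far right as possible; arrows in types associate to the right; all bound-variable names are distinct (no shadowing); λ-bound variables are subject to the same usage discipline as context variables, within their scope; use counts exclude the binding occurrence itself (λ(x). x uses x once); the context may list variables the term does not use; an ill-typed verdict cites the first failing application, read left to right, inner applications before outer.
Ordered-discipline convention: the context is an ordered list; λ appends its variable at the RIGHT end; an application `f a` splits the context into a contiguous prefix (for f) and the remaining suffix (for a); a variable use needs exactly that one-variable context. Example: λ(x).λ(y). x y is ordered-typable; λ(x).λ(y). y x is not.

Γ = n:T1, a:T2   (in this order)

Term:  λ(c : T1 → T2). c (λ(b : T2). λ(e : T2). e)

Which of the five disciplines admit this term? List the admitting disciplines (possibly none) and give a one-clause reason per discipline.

admitted by: none
use counts: n=0, a=0, c (bound)=1, b (bound)=0, e (bound)=1
use order (left to right): c, e
typing: ill-typed: an argument T2 → T2 → T2 mismatches the expected T1
ordered ✗ (a type mismatch blocks all five)
linear ✗ (the type mismatch rejects it)
affine ✗ (not simply typable)
relevant ✗ (fails simple typing)
unrestricted ✗ (a type mismatch blocks all five)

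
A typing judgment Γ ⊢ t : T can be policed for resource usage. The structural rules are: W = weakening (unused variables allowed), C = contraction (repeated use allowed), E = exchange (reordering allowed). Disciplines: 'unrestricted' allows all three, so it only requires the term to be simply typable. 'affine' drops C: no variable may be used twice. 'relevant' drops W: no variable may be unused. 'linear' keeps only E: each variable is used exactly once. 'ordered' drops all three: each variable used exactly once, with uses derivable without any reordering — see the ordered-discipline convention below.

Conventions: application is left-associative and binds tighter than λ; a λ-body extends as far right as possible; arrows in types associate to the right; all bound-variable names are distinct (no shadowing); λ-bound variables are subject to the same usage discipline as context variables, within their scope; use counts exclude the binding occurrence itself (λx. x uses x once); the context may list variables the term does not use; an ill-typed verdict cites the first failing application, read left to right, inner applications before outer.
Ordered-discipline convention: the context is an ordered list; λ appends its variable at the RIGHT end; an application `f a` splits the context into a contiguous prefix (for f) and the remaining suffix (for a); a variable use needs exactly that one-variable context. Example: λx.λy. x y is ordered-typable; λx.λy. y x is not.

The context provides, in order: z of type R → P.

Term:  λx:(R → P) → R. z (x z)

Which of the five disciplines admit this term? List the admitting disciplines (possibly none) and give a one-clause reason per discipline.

admitted in: relevant, unrestricted
variable uses: z ×2; x (bound) ×1
uses in reading order: z, x, z
typing: ✓ — ((R → P) → R) → P
ordered: ✗, needs contraction — z ×2
linear: ✗, needs contraction — z ×2
affine: ✗, needs contraction — z ×2
relevant: ✓, z, x: all used, weakening unneeded
unrestricted: ✓, simply typable at ((R → P) → R) → P; W, C, E all held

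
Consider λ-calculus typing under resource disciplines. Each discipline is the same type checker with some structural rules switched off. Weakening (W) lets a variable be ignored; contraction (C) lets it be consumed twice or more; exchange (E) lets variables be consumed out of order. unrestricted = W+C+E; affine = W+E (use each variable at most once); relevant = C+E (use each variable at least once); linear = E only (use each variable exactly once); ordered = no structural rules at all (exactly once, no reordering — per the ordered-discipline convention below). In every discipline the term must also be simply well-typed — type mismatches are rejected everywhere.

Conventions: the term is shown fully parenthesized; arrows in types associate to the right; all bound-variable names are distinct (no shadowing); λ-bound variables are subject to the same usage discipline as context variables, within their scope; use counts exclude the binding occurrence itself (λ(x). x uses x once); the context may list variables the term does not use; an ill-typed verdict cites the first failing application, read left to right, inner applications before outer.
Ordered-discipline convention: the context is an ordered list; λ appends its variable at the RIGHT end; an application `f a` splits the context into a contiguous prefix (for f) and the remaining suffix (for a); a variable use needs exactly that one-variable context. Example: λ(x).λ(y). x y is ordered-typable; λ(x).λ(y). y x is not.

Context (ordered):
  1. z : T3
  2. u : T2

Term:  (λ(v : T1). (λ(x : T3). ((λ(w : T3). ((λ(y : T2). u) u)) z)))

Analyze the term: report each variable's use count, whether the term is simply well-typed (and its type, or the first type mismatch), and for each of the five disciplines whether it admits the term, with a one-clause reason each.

use counts: z=1, u=2, v (bound)=0, x (bound)=0, w (bound)=0, y (bound)=0
use order (left to right): u, u, z
typing: the term checks, with type T1 -> T3 -> T2
ordered ✗ (needs contraction — u ×2; v, x, w, y never used (weakening))
linear ✗ (needs contraction — u ×2; v, x, w, y never used (weakening))
affine ✗ (needs contraction — u ×2)
relevant ✗ (v, x, w, y never used (weakening))
unrestricted ✓ (type-checks (T1 -> T3 -> T2) and nothing is barred)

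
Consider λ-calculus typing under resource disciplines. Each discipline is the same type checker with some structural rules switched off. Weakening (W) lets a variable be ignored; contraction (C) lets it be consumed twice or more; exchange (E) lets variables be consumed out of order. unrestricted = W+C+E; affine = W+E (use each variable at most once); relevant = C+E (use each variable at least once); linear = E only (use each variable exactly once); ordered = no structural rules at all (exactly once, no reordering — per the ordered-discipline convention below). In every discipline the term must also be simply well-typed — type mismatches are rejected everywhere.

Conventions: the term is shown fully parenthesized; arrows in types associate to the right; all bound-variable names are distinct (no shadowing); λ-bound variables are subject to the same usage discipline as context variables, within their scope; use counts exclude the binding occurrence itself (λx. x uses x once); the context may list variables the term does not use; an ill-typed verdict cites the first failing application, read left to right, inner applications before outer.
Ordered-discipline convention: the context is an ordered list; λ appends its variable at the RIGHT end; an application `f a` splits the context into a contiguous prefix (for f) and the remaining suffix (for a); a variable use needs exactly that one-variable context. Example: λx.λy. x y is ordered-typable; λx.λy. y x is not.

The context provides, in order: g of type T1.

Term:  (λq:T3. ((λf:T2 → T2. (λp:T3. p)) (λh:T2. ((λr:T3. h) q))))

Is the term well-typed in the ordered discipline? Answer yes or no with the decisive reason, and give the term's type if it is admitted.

no — needs weakening: g, f, r unused
variable uses: g ×0; q (bound) ×1; f (bound) ×0; p (bound) ×1; h (bound) ×1; r (bound) ×0
uses in reading order: p, h, q
typing: well-typed at T3 → T3 → T3
all disciplines: ordered ✗; linear ✗; affine ✓; relevant ✗; unrestricted ✓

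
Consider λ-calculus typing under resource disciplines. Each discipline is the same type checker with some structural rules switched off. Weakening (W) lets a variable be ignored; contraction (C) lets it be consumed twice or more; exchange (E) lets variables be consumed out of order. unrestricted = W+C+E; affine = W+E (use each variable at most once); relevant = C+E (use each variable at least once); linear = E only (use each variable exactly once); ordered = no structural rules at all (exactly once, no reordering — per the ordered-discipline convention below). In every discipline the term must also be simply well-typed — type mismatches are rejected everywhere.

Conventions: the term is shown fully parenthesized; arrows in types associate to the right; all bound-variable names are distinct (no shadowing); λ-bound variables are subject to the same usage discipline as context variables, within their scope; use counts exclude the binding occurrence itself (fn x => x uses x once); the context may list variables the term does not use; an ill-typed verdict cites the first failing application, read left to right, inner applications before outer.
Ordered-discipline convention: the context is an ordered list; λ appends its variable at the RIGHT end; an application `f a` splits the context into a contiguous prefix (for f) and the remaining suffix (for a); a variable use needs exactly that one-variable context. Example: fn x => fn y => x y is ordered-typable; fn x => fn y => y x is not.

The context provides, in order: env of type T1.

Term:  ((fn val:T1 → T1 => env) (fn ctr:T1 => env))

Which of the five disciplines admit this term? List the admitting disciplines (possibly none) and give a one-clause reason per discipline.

admitted in: unrestricted
counts: env: 2, val [bound]: 0, ctr [bound]: 0
order of uses: env, env
typing: the term checks, with type T1
ordered: ✗, repeated use of env ×2; val, ctr never used (weakening)
linear: ✗, repeated use of env ×2; val, ctr never used (weakening)
affine: ✗, repeated use of env ×2
relevant: ✗, val, ctr never used (weakening)
unrestricted: ✓, well-typed at T1; no restrictions here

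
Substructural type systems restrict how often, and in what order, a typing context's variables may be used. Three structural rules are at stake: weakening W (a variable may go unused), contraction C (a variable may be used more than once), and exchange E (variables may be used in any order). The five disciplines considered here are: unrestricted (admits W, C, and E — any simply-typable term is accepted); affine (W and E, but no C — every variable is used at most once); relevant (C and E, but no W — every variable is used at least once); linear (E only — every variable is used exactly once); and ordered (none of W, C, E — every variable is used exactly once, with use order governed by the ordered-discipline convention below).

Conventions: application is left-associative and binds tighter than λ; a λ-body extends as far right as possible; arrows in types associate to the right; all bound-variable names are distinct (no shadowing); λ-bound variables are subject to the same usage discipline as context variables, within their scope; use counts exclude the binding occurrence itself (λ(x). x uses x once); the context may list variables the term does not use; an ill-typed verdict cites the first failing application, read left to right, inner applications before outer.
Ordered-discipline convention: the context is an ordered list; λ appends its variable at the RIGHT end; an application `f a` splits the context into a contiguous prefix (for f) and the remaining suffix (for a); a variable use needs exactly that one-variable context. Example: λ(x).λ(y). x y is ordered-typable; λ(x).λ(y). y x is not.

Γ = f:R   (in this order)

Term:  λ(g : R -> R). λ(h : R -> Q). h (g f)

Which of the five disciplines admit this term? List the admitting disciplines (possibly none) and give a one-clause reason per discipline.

accepted by: linear, affine, relevant, unrestricted
usage: f: 1×, g [bound]: 1×, h [bound]: 1×
left-to-right use order: h, g, f
typing: well-typed at (R -> R) -> (R -> Q) -> Q
ordered: ✗, use order h, g, f needs exchange
linear: ✓, exactly-once usage across f, g, h
affine: ✓, no duplicate uses among f, g, h
relevant: ✓, none of f, g, h goes unused
unrestricted: ✓, simply typable at (R -> R) -> (R -> Q) -> Q; W, C, E all held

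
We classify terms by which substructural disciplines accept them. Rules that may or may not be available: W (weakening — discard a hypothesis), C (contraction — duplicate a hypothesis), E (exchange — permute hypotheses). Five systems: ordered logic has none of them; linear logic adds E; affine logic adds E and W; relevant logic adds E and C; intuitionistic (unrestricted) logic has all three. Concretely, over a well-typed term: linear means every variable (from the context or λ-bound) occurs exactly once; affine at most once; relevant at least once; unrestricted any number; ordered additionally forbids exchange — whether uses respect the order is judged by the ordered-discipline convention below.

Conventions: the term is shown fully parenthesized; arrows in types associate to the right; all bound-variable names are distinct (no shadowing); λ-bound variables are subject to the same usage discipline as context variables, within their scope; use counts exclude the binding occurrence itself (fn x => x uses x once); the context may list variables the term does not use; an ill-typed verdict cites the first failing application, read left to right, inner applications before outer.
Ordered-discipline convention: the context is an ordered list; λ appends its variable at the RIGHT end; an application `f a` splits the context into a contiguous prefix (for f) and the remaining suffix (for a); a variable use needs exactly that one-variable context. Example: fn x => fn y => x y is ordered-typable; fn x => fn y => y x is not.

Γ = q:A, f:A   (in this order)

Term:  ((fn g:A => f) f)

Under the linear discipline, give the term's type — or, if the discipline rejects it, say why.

not well-typed under linear — needs contraction — f ×2; q, g left unused
use counts: q ×0; f ×2; g (bound) ×0
left-to-right use order: f, f
typing: the term checks, with type A
all disciplines: ordered ✗; linear ✗; affine ✗; relevant ✗; unrestricted ✓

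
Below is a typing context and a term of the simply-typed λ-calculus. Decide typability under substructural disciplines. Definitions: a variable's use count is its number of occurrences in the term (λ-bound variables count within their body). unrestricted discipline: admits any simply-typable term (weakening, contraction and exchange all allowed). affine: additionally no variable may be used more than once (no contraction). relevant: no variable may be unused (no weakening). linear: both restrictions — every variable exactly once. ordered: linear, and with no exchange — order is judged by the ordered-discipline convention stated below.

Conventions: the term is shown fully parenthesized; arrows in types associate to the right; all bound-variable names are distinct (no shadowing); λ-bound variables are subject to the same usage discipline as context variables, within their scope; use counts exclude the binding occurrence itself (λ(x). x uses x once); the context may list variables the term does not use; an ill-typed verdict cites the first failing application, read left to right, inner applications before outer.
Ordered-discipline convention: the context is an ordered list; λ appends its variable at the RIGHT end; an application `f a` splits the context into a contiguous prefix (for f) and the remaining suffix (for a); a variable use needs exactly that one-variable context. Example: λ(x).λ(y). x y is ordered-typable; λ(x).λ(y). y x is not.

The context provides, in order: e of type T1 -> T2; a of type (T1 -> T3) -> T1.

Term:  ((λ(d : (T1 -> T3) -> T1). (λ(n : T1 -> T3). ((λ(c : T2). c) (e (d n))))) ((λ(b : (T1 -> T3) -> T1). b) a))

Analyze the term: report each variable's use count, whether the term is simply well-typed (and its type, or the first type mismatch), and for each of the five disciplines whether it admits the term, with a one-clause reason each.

variable uses: e: 1×; a: 1×; d (λ-bound): 1×; n (λ-bound): 1×; c (λ-bound): 1×; b (λ-bound): 1×
order of uses: c, e, d, n, b, a
typing: well-typed at (T1 -> T3) -> T2
ordered ✓ (one use each (e, a, d, n, c, b); ordered split holds)
linear ✓ (e, a, d, n, c, b: one use apiece)
affine ✓ (e, a, d, n, c, b: no repeats, contraction unneeded)
relevant ✓ (every one of e, a, d, n, c, b appears)
unrestricted ✓ (typability at (T1 -> T3) -> T2 is all that's needed)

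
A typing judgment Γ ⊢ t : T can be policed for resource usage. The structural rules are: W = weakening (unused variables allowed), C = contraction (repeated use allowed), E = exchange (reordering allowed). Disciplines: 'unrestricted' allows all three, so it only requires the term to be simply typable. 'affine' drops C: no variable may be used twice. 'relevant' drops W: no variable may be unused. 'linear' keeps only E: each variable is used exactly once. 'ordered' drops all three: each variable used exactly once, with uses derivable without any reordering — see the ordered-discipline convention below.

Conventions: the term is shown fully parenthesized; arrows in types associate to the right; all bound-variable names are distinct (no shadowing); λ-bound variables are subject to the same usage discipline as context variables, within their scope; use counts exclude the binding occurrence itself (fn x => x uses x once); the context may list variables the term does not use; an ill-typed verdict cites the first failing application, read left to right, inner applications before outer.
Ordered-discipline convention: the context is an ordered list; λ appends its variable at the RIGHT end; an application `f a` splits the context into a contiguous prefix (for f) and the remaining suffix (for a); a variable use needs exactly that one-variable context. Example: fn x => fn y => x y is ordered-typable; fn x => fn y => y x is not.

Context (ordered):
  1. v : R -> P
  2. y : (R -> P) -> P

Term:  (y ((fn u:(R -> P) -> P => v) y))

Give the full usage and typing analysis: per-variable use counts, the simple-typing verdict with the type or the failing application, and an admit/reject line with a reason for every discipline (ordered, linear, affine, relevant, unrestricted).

usage: v: 1; y: 2; u [bound]: 0
uses in reading order: y, v, y
typing: well-typed at P
ordered ✗ (repeated use of y ×2; u never used (weakening))
linear ✗ (repeated use of y ×2; u never used (weakening))
affine ✗ (repeated use of y ×2)
relevant ✗ (u never used (weakening))
unrestricted ✓ (type-checks (P) and nothing is barred)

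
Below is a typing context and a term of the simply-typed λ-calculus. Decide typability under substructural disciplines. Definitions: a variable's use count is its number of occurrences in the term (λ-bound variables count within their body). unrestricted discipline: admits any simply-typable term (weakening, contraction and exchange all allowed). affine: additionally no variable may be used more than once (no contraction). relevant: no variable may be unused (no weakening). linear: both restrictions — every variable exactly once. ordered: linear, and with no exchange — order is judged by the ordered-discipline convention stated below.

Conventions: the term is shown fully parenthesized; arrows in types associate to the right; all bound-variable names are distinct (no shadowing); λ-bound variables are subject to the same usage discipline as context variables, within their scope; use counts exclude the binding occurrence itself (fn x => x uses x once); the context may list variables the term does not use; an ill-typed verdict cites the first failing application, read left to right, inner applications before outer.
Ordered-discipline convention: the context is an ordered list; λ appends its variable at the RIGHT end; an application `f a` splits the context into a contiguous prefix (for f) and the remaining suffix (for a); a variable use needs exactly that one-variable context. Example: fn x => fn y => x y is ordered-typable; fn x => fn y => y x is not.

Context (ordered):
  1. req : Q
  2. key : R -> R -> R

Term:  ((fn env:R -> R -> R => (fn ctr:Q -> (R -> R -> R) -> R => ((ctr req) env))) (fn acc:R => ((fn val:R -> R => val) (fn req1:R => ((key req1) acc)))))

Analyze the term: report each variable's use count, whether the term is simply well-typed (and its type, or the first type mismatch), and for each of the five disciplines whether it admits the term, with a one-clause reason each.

counts: req: 1, key: 1, env (λ-bound): 1, ctr (λ-bound): 1, acc (λ-bound): 1, val (λ-bound): 1, req1 (λ-bound): 1
use order (left to right): ctr, req, env, val, key, req1, acc
typing: well-typed at (Q -> (R -> R -> R) -> R) -> R
ordered ✗ (no contiguous prefix/suffix split fits ctr, req, env, val, key, req1, acc)
linear ✓ (exactly-once usage across req, key, env, ctr, acc, val, req1)
affine ✓ (no duplicate uses among req, key, env, ctr, acc, val, req1)
relevant ✓ (at least one use each (req, key, env, ctr, acc, val, req1))
unrestricted ✓ (well-typed at (Q -> (R -> R -> R) -> R) -> R; no restrictions here)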